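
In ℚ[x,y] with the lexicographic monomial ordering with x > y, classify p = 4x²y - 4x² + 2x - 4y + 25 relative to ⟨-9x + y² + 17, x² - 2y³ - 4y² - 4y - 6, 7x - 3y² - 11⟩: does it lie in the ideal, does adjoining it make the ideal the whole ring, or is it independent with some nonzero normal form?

First compute the reduced Gröbner basis of I by Buchberger's algorithm.
f_1 = -9x + y² + 17, LT = x.
f_2 = x² - 2y³ - 4y² - 4y - 6, LT = x².
f_3 = 7x - 3y² - 11, LT = x.

S(f_1,f_2): lcm = x². S = -1/9xy² - 17/9x + 2y³ + 4y² + 4y + 6.
  leading term xy²: subtract (1/81y²)·f_1 from -1/9xy² - 17/9x + 2y³ + 4y² + 4y + 6 → -17/9x - 1/81y⁴ + 2y³ + 307/81y² + 4y + 6
  leading term x: subtract (17/81)·f_1 from -17/9x - 1/81y⁴ + 2y³ + 307/81y² + 4y + 6 → -1/81y⁴ + 2y³ + 290/81y² + 4y + 197/81
  leading term y⁴: no divisor's leading term divides it; move -1/81y⁴ to the remainder.
  leading term y³: no divisor's leading term divides it; move 2y³ to the remainder.
  leading term y²: no divisor's leading term divides it; move 290/81y² to the remainder.
  leading term y: no divisor's leading term divides it; move 4y to the remainder.
  leading term 1: no divisor's leading term divides it; move 197/81 to the remainder.
  remainder -1/81y⁴ + 2y³ + 290/81y² + 4y + 197/81 ≠ 0; add h_4 = -1/81y⁴ + 2y³ + 290/81y² + 4y + 197/81 to the basis.

S(f_1,f_3): lcm = x. S = 20/63y² - 20/63.
  leading term y²: no divisor's leading term divides it; move 20/63y² to the remainder.
  leading term 1: no divisor's leading term divides it; move -20/63 to the remainder.
  remainder 20/63y² - 20/63 ≠ 0; add h_5 = 20/63y² - 20/63 to the basis.

S(f_2,f_3): lcm = x². S = 3/7xy² + 11/7x - 2y³ - 4y² - 4y - 6.
  leading term xy²: subtract (-1/21y²)·f_1 from 3/7xy² + 11/7x - 2y³ - 4y² - 4y - 6 → 11/7x + 1/21y⁴ - 2y³ - 67/21y² - 4y - 6
  leading term x: subtract (-11/63)·f_1 from 11/7x + 1/21y⁴ - 2y³ - 67/21y² - 4y - 6 → 1/21y⁴ - 2y³ - 190/63y² - 4y - 191/63
  leading term y⁴: subtract (-27/7)·h_4 from 1/21y⁴ - 2y³ - 190/63y² - 4y - 191/63 → 40/7y³ + 680/63y² + 80/7y + 400/63
  leading term y³: subtract (18y)·h_5 from 40/7y³ + 680/63y² + 80/7y + 400/63 → 680/63y² + 120/7y + 400/63
  leading term y²: subtract (34)·h_5 from 680/63y² + 120/7y + 400/63 → 120/7y + 120/7
  leading term y: no divisor's leading term divides it; move 120/7y to the remainder.
  leading term 1: no divisor's leading term divides it; move 120/7 to the remainder.
  remainder 120/7y + 120/7 ≠ 0; add h_6 = 120/7y + 120/7 to the basis.

The other S-polynomials (S(f_1,h_4), S(f_2,h_4), S(f_3,h_4), S(f_1,h_5), S(f_2,h_5), S(f_3,h_5), S(h_4,h_5), S(f_1,h_6), S(f_2,h_6), S(f_3,h_6), S(h_4,h_6), S(h_5,h_6)) all reduce to 0 modulo the current basis, so we have a Gröbner basis.
Inter-reduce: drop elements whose leading term is divisible by another's, tail-reduce, and make monic.
Reduced Gröbner basis: {x - 2, y + 1}.
Label its elements g_1 = x - 2, g_2 = y + 1.

Reduce p = 4x²y - 4x² + 2x - 4y + 25 modulo G:
  leading term x²y: subtract (4xy)·g_1 from 4x²y - 4x² + 2x - 4y + 25 → -4x² + 8xy + 2x - 4y + 25
  leading term x²: subtract (-4x)·g_1 from -4x² + 8xy + 2x - 4y + 25 → 8xy - 6x - 4y + 25
  leading term xy: subtract (8y)·g_1 from 8xy - 6x - 4y + 25 → -6x + 12y + 25
  leading term x: subtract (-6)·g_1 from -6x + 12y + 25 → 12y + 13
  leading term y: subtract (12)·g_2 from 12y + 13 → 1
  leading term 1: no divisor's leading term divides it; move 1 to the remainder.
  normal form = 1.
The normal form is nonzero, so p ∉ I. Since p minus its normal form lies in I, I + (p) = I + (r) where r = 1; decide whether this ideal is the whole ring.
Here r = 1 is a nonzero constant, hence a unit: 1 ∈ I + (p), the Gröbner basis of I + (p) is {1}, and the enlarged system has no common solution — adjoining p is inconsistent.

Adjoining 4x²y - 4x² + 2x - 4y + 25 makes the ideal the whole ring: the system is inconsistent.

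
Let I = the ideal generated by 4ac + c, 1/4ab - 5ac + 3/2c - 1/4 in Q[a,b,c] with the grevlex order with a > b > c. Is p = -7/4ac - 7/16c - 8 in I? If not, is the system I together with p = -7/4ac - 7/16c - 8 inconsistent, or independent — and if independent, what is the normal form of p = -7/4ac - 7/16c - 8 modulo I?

First compute the reduced Gröbner basis of I by Buchberger's algorithm.
f_1 = 4ac + c, LT = ac.
f_2 = 1/4ab - 5ac + 3/2c - 1/4, LT = ab.

S(f_1,f_2): lcm = abc. S = 20ac^2 + 1/4bc - 6c^2 + c.
  leading term ac^2: subtract (5c)·f_1 from 20ac^2 + 1/4bc - 6c^2 + c → 1/4bc - 11c^2 + c
  leading term bc: no divisor's leading term divides it; move 1/4bc to the remainder.
  leading term c^2: no divisor's leading term divides it; move -11c^2 to the remainder.
  leading term c: no divisor's leading term divides it; move c to the remainder.
  remainder 1/4bc - 11c^2 + c ≠ 0; add h_3 = 1/4bc - 11c^2 + c to the basis.

The other S-polynomials (S(f_1,h_3), S(f_2,h_3)) all reduce to 0 modulo the current basis, so we have a Gröbner basis.
Inter-reduce: drop elements whose leading term is divisible by another's, tail-reduce, and make monic.
Reduced Gröbner basis: {ab + 11c - 1, ac + 1/4c, bc - 44c^2 + 4c}.
Label its elements g_1 = ab + 11c - 1, g_2 = ac + 1/4c, g_3 = bc - 44c^2 + 4c.

Reduce p = -7/4ac - 7/16c - 8 modulo G:
  leading term ac: subtract (-7/4)·g_2 from -7/4ac - 7/16c - 8 → -8
  leading term 1: no divisor's leading term divides it; move -8 to the remainder.
  normal form = -8.
The normal form is nonzero, so p ∉ I. Since p minus its normal form lies in I, I + (p) = I + (r) where r = -8; decide whether this ideal is the whole ring.
Here r = -8 is a nonzero constant, hence a unit: 1 ∈ I + (p), the Gröbner basis of I + (p) is {1}, and the enlarged system has no common solution — adjoining p is inconsistent.

Adjoining -7/4ac - 7/16c - 8 makes the ideal the whole ring: the system is inconsistent.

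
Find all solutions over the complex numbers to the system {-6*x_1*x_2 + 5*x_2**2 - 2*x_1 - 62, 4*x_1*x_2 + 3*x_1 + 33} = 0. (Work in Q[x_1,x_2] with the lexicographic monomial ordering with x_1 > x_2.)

{(-3, 2), (55/16 - 11*sqrt(71)*I/16, -11/8 - sqrt(71)*I/8), (55/16 + 11*sqrt(71)*I/16, -11/8 + sqrt(71)*I/8)}

Compute a lex Gröbner basis by Buchberger's algorithm.
f_1 = -6*x_1*x_2 - 2*x_1 + 5*x_2**2 - 62, LT = x_1*x_2.
f_2 = 4*x_1*x_2 + 3*x_1 + 33, LT = x_1*x_2.

S(f_1,f_2): lcm = x_1*x_2. S = -5/12*x_1 - 5/6*x_2**2 + 25/12.
  leading term x_1: no divisor's leading term divides it; move -5/12*x_1 to the remainder.
  leading term x_2**2: no divisor's leading term divides it; move -5/6*x_2**2 to the remainder.
  leading term 1: no divisor's leading term divides it; move 25/12 to the remainder.
  remainder -5/12*x_1 - 5/6*x_2**2 + 25/12 ≠ 0; add h_3 = -5/12*x_1 - 5/6*x_2**2 + 25/12 to the basis.

S(f_1,h_3): lcm = x_1*x_2. S = 1/3*x_1 - 2*x_2**3 - 5/6*x_2**2 + 5*x_2 + 31/3.
  leading term x_1: subtract (-4/5)·h_3 from 1/3*x_1 - 2*x_2**3 - 5/6*x_2**2 + 5*x_2 + 31/3 → -2*x_2**3 - 3/2*x_2**2 + 5*x_2 + 12
  leading term x_2**3: no divisor's leading term divides it; move -2*x_2**3 to the remainder.
  leading term x_2**2: no divisor's leading term divides it; move -3/2*x_2**2 to the remainder.
  leading term x_2: no divisor's leading term divides it; move 5*x_2 to the remainder.
  leading term 1: no divisor's leading term divides it; move 12 to the remainder.
  remainder -2*x_2**3 - 3/2*x_2**2 + 5*x_2 + 12 ≠ 0; add h_4 = -2*x_2**3 - 3/2*x_2**2 + 5*x_2 + 12 to the basis.

The other S-polynomials (S(f_2,h_3), S(f_1,h_4), S(f_2,h_4), S(h_3,h_4)) all reduce to 0 modulo the current basis, so we have a Gröbner basis.
Inter-reduce: drop elements whose leading term is divisible by another's, tail-reduce, and make monic.
Reduced Gröbner basis: {x_1 + 2*x_2**2 - 5, x_2**3 + 3/4*x_2**2 - 5/2*x_2 - 6}.

Since the basis is lex-ordered, x_2**3 + 3/4*x_2**2 - 5/2*x_2 - 6 is univariate in x_2. Its roots are {2, -11/8 - sqrt(71)*I/8, -11/8 + sqrt(71)*I/8}. Back-substituting each root into the other basis elements fixes the other coordinates.
  x_2 = 2: the earlier basis element becomes x_1 + 3 = 0, giving x_1 = -3 — point (-3, 2).
  x_2 = -11/8 - sqrt(71)*I/8: the earlier basis element becomes x_1 - 55/16 + 11*sqrt(71)*I/16 = 0, giving x_1 = 55/16 - 11*sqrt(71)*I/16 — point (55/16 - 11*sqrt(71)*I/16, -11/8 - sqrt(71)*I/8).
  x_2 = -11/8 + sqrt(71)*I/8: the earlier basis element becomes x_1 - 55/16 - 11*sqrt(71)*I/16 = 0, giving x_1 = 55/16 + 11*sqrt(71)*I/16 — point (55/16 + 11*sqrt(71)*I/16, -11/8 + sqrt(71)*I/8).
Check: every point annihilates each of the original generators.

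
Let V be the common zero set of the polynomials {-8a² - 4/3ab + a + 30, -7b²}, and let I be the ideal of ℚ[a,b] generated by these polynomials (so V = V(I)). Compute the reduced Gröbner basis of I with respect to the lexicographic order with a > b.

G = {a² + ⅙ab - ⅛a - 15/4, b²}

This is the nonlinear analogue of row-reducing a linear system.

f_1 = -8a² - 4/3ab + a + 30, LT = a².
f_2 = -7b², LT = b².

S(f_1,f_2): leading monomials are coprime, so the S-polynomial reduces to 0 (Buchberger's first criterion).
Every S-polynomial of the final basis reduces to 0, so we have a Gröbner basis.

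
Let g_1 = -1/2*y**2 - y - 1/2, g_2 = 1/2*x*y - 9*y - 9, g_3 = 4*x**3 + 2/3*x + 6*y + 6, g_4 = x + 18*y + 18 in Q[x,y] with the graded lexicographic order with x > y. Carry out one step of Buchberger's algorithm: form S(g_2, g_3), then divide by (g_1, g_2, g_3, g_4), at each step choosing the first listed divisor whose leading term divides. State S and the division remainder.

S(g_2, g_3) = -18*x**2*y - 18*x**2 - 1/6*x*y - 3/2*y**2 - 3/2*y; remainder on division = -3/2*y - 3/2.

lcm(LM(g_2), LM(g_3)) = x**3*y.
S = (lcm/LT(g_2))·g_2 − (lcm/LT(g_3))·g_3 = -18*x**2*y - 18*x**2 - 1/6*x*y - 3/2*y**2 - 3/2*y.
Reduce S modulo (g_1, g_2, g_3, g_4) in that order:
  leading term x**2*y: subtract (-36*x)·g_2 from -18*x**2*y - 18*x**2 - 1/6*x*y - 3/2*y**2 - 3/2*y → -18*x**2 - 1945/6*x*y - 3/2*y**2 - 324*x - 3/2*y
  leading term x**2: subtract (-18*x)·g_4 from -18*x**2 - 1945/6*x*y - 3/2*y**2 - 324*x - 3/2*y → -1/6*x*y - 3/2*y**2 - 3/2*y
  leading term x*y: subtract (-1/3)·g_2 from -1/6*x*y - 3/2*y**2 - 3/2*y → -3/2*y**2 - 9/2*y - 3
  leading term y**2: subtract (3)·g_1 from -3/2*y**2 - 9/2*y - 3 → -3/2*y - 3/2
  leading term y: no divisor's leading term divides it; move -3/2*y to the remainder.
  leading term 1: no divisor's leading term divides it; move -3/2 to the remainder.
The remainder -3/2*y - 3/2 is nonzero, so it would be added as the next basis element.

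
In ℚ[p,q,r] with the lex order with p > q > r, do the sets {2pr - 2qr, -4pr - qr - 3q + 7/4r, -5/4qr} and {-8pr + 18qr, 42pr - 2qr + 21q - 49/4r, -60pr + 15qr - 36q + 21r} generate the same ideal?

Yes, the ideals are equal.

For a fixed monomial order, each ideal has a unique reduced Gröbner basis; comparing bases decides equality.
Buchberger on the first generating set:
f_1 = 2pr - 2qr, LT = pr.
f_2 = -4pr - qr - 3q + 7/4r, LT = pr.
f_3 = -5/4qr, LT = qr.

S(f_1,f_2): lcm = pr. S = -5/4qr - ¾q + 7/16r.
  reduce S modulo (f_1, f_2, f_3):
  remainder -¾q + 7/16r ≠ 0; add g_4 = -¾q + 7/16r to the basis.

S(f_3,g_4): lcm = qr. S = 7/12r².
  reduce S modulo (f_1, f_2, f_3, g_4):
  remainder 7/12r² ≠ 0; add g_5 = 7/12r² to the basis.

The other S-polynomials (S(f_1,f_3), S(f_2,f_3), S(f_1,g_4), S(f_2,g_4), S(f_1,g_5), S(f_2,g_5), S(f_3,g_5), S(g_4,g_5)) all reduce to 0 modulo the current basis, so we have a Gröbner basis.
Inter-reduce: drop elements whose leading term is divisible by another's, tail-reduce, and make monic.
Reduced Gröbner basis: {pr, q - 7/12r, r²}.

Buchberger on the second generating set:
h_1 = -8pr + 18qr, LT = pr.
h_2 = 42pr - 2qr + 21q - 49/4r, LT = pr.
h_3 = -60pr + 15qr - 36q + 21r, LT = pr.

S(h_1,h_2): lcm = pr. S = -185/84qr - ½q + 7/24r.
  reduce S modulo (h_1, h_2, h_3):
  remainder -185/84qr - ½q + 7/24r ≠ 0; add k_4 = -185/84qr - ½q + 7/24r to the basis.

S(h_1,h_3): lcm = pr. S = -2qr - ⅗q + 7/20r.
  reduce S modulo (h_1, h_2, h_3, k_4):
  remainder -27/185q + 63/740r ≠ 0; add k_5 = -27/185q + 63/740r to the basis.

S(k_4,k_5): lcm = qr. S = 42/185q + 7/12r² - 49/370r.
  reduce S modulo (h_1, h_2, h_3, k_4, k_5):
  remainder 7/12r² ≠ 0; add k_6 = 7/12r² to the basis.

The other S-polynomials (S(h_2,h_3), S(h_1,k_4), S(h_2,k_4), S(h_3,k_4), S(h_1,k_5), S(h_2,k_5), S(h_3,k_5), S(h_1,k_6), S(h_2,k_6), S(h_3,k_6), S(k_4,k_6), S(k_5,k_6)) all reduce to 0 modulo the current basis, so we have a Gröbner basis.
Inter-reduce: drop elements whose leading term is divisible by another's, tail-reduce, and make monic.
Reduced Gröbner basis: {pr, q - 7/12r, r²}.

The two bases agree; hence the ideals are identical.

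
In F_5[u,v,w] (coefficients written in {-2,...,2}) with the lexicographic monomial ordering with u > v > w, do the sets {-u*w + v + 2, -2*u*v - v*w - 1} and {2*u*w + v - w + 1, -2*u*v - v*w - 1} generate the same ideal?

Two ideals are equal iff their reduced Gröbner bases coincide (the reduced basis is unique for a fixed ordering).
Buchberger on the first generating set:
f_1 = -u*w + v + 2, LT = u*w.
f_2 = -2*u*v - v*w - 1, LT = u*v.

S(f_1,f_2): lcm = u*v*w. S = -v**2 + 2*v*w**2 - 2*v + 2*w.
  leading term v**2: no divisor's leading term divides it; move -v**2 to the remainder.
  leading term v*w**2: no divisor's leading term divides it; move 2*v*w**2 to the remainder.
  leading term v: no divisor's leading term divides it; move -2*v to the remainder.
  leading term w: no divisor's leading term divides it; move 2*w to the remainder.
  remainder -v**2 + 2*v*w**2 - 2*v + 2*w ≠ 0; add g_3 = -v**2 + 2*v*w**2 - 2*v + 2*w to the basis.

The other S-polynomials (S(f_1,g_3), S(f_2,g_3)) all reduce to 0 modulo the current basis, so we have a Gröbner basis.
Inter-reduce: drop elements whose leading term is divisible by another's, tail-reduce, and make monic.
Reduced Gröbner basis: {u*v - 2*v*w - 2, u*w - v - 2, v**2 - 2*v*w**2 + 2*v - 2*w}.

Buchberger on the second generating set:
h_1 = 2*u*w + v - w + 1, LT = u*w.
h_2 = -2*u*v - v*w - 1, LT = u*v.

S(h_1,h_2): lcm = u*v*w. S = -2*v**2 + 2*v*w**2 + 2*v*w - 2*v + 2*w.
  leading term v**2: no divisor's leading term divides it; move -2*v**2 to the remainder.
  leading term v*w**2: no divisor's leading term divides it; move 2*v*w**2 to the remainder.
  leading term v*w: no divisor's leading term divides it; move 2*v*w to the remainder.
  leading term v: no divisor's leading term divides it; move -2*v to the remainder.
  leading term w: no divisor's leading term divides it; move 2*w to the remainder.
  remainder -2*v**2 + 2*v*w**2 + 2*v*w - 2*v + 2*w ≠ 0; add k_3 = -2*v**2 + 2*v*w**2 + 2*v*w - 2*v + 2*w to the basis.

The other S-polynomials (S(h_1,k_3), S(h_2,k_3)) all reduce to 0 modulo the current basis, so we have a Gröbner basis.
Inter-reduce: drop elements whose leading term is divisible by another's, tail-reduce, and make monic.
Reduced Gröbner basis: {u*v - 2*v*w - 2, u*w - 2*v + 2*w - 2, v**2 - v*w**2 - v*w + v - w}.

Since the reduced bases disagree, the two ideals are not the same.

No, the ideals differ.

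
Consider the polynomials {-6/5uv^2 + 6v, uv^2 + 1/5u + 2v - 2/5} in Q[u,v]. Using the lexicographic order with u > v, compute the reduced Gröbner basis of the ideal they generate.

G = {u + 35v - 2, v^3 - 2/35v^2 + 1/7v}

The reduced Gröbner basis is the canonical form of the ideal for this ordering.

f_1 = -6/5uv^2 + 6v, LT = uv^2.
f_2 = uv^2 + 1/5u + 2v - 2/5, LT = uv^2.

S(f_1,f_2): lcm = uv^2. S = -1/5u - 7v + 2/5.
  reduce S modulo (f_1, f_2):
  remainder -1/5u - 7v + 2/5 ≠ 0; add g_3 = -1/5u - 7v + 2/5 to the basis.

S(f_1,g_3): lcm = uv^2. S = -35v^3 + 2v^2 - 5v.
  reduce S modulo (f_1, f_2, g_3):
  remainder -35v^3 + 2v^2 - 5v ≠ 0; add g_4 = -35v^3 + 2v^2 - 5v to the basis.

The other S-polynomials (S(f_2,g_3), S(f_1,g_4), S(f_2,g_4), S(g_3,g_4)) all reduce to 0 modulo the current basis, so we have a Gröbner basis.
Inter-reduce: drop elements whose leading term is divisible by another's, tail-reduce, and make monic.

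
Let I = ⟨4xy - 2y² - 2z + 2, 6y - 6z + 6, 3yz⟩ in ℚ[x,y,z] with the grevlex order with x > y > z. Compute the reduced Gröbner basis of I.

G = {xz - x, z² - z, y - z + 1}

f_1 = 4xy - 2y² - 2z + 2, LT = xy.
f_2 = 6y - 6z + 6, LT = y.
f_3 = 3yz, LT = yz.

S(f_1,f_2): lcm = xy. S = -½y² + xz - x - ½z + ½.
  reduce S modulo (f_1, f_2, f_3):
  remainder xz - ½z² - x + ½z ≠ 0; add g_4 = xz - ½z² - x + ½z to the basis.

S(f_1,f_3): lcm = xyz. S = -½y²z - ½z² + ½z.
  reduce S modulo (f_1, f_2, f_3, g_4):
  remainder -½z³ + ½z² ≠ 0; add g_5 = -½z³ + ½z² to the basis.

S(f_2,f_3): lcm = yz. S = -z² + z.
  reduce S modulo (f_1, f_2, f_3, g_4, g_5):
  remainder -z² + z ≠ 0; add g_6 = -z² + z to the basis.

The other S-polynomials (S(f_1,g_4), S(f_2,g_4), S(f_3,g_4), S(f_1,g_5), S(f_2,g_5), S(f_3,g_5), S(g_4,g_5), S(f_1,g_6), S(f_2,g_6), S(f_3,g_6), S(g_4,g_6), S(g_5,g_6)) all reduce to 0 modulo the current basis, so we have a Gröbner basis.
Inter-reduce: drop elements whose leading term is divisible by another's, tail-reduce, and make monic.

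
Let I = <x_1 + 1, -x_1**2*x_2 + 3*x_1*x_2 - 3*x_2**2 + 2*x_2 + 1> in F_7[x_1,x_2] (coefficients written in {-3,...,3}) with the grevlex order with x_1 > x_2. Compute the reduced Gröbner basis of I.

This is the nonlinear analogue of row-reducing a linear system.

f_1 = x_1 + 1, LT = x_1.
f_2 = -x_1**2*x_2 + 3*x_1*x_2 - 3*x_2**2 + 2*x_2 + 1, LT = x_1**2*x_2.

S(f_1,f_2): lcm = x_1**2*x_2. S = -3*x_1*x_2 - 3*x_2**2 + 2*x_2 + 1.
  leading term x_1*x_2: subtract (-3*x_2)·f_1 from -3*x_1*x_2 - 3*x_2**2 + 2*x_2 + 1 → -3*x_2**2 - 2*x_2 + 1
  leading term x_2**2: no divisor's leading term divides it; move -3*x_2**2 to the remainder.
  leading term x_2: no divisor's leading term divides it; move -2*x_2 to the remainder.
  leading term 1: no divisor's leading term divides it; move 1 to the remainder.
  remainder -3*x_2**2 - 2*x_2 + 1 ≠ 0; add g_3 = -3*x_2**2 - 2*x_2 + 1 to the basis.

The other S-polynomials (S(f_1,g_3), S(f_2,g_3)) all reduce to 0 modulo the current basis, so we have a Gröbner basis.
Inter-reduce: drop elements whose leading term is divisible by another's, tail-reduce, and make monic.

G = {x_2**2 + 3*x_2 + 2, x_1 + 1}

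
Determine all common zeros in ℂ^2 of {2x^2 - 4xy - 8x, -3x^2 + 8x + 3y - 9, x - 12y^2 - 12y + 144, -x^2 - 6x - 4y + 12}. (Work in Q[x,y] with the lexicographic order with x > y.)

{(0, 3)}

Compute a lex Gröbner basis by Buchberger's algorithm.
f_1 = 2x^2 - 4xy - 8x, LT = x^2.
f_2 = -3x^2 + 8x + 3y - 9, LT = x^2.
f_3 = x - 12y^2 - 12y + 144, LT = x.
f_4 = -x^2 - 6x - 4y + 12, LT = x^2.

S(f_1,f_2): lcm = x^2. S = -2xy - 4/3x + y - 3.
  leading term xy: subtract (-2y)·f_3 from -2xy - 4/3x + y - 3 → -4/3x - 24y^3 - 24y^2 + 289y - 3
  leading term x: subtract (-4/3)·f_3 from -4/3x - 24y^3 - 24y^2 + 289y - 3 → -24y^3 - 40y^2 + 273y + 189
  leading term y^3: no divisor's leading term divides it; move -24y^3 to the remainder.
  leading term y^2: no divisor's leading term divides it; move -40y^2 to the remainder.
  leading term y: no divisor's leading term divides it; move 273y to the remainder.
  leading term 1: no divisor's leading term divides it; move 189 to the remainder.
  remainder -24y^3 - 40y^2 + 273y + 189 ≠ 0; add h_5 = -24y^3 - 40y^2 + 273y + 189 to the basis.

S(f_1,f_3): lcm = x^2. S = 12xy^2 + 10xy - 148x.
  leading term xy^2: subtract (12y^2)·f_3 from 12xy^2 + 10xy - 148x → 10xy - 148x + 144y^4 + 144y^3 - 1728y^2
  leading term xy: subtract (10y)·f_3 from 10xy - 148x + 144y^4 + 144y^3 - 1728y^2 → -148x + 144y^4 + 264y^3 - 1608y^2 - 1440y
  leading term x: subtract (-148)·f_3 from -148x + 144y^4 + 264y^3 - 1608y^2 - 1440y → 144y^4 + 264y^3 - 3384y^2 - 3216y + 21312
  leading term y^4: subtract (-6y)·h_5 from 144y^4 + 264y^3 - 3384y^2 - 3216y + 21312 → 24y^3 - 1746y^2 - 2082y + 21312
  leading term y^3: subtract (-1)·h_5 from 24y^3 - 1746y^2 - 2082y + 21312 → -1786y^2 - 1809y + 21501
  leading term y^2: no divisor's leading term divides it; move -1786y^2 to the remainder.
  leading term y: no divisor's leading term divides it; move -1809y to the remainder.
  leading term 1: no divisor's leading term divides it; move 21501 to the remainder.
  remainder -1786y^2 - 1809y + 21501 ≠ 0; add h_6 = -1786y^2 - 1809y + 21501 to the basis.

S(f_1,f_4): lcm = x^2. S = -2xy - 10x - 4y + 12.
  leading term xy: subtract (-2y)·f_3 from -2xy - 10x - 4y + 12 → -10x - 24y^3 - 24y^2 + 284y + 12
  leading term x: subtract (-10)·f_3 from -10x - 24y^3 - 24y^2 + 284y + 12 → -24y^3 - 144y^2 + 164y + 1452
  leading term y^3: subtract (1)·h_5 from -24y^3 - 144y^2 + 164y + 1452 → -104y^2 - 109y + 1263
  leading term y^2: subtract (52/893)·h_6 from -104y^2 - 109y + 1263 → -3269/893y + 9807/893
  leading term y: no divisor's leading term divides it; move -3269/893y to the remainder.
  leading term 1: no divisor's leading term divides it; move 9807/893 to the remainder.
  remainder -3269/893y + 9807/893 ≠ 0; add h_7 = -3269/893y + 9807/893 to the basis.

The other S-polynomials (S(f_2,f_3), S(f_2,f_4), S(f_3,f_4), S(f_1,h_5), S(f_2,h_5), S(f_3,h_5), S(f_4,h_5), S(f_1,h_6), S(f_2,h_6), S(f_3,h_6), S(f_4,h_6), S(h_5,h_6), S(f_1,h_7), S(f_2,h_7), S(f_3,h_7), S(f_4,h_7), S(h_5,h_7), S(h_6,h_7)) all reduce to 0 modulo the current basis, so we have a Gröbner basis.
Inter-reduce: drop elements whose leading term is divisible by another's, tail-reduce, and make monic.
Reduced Gröbner basis: {x, y - 3}.

Elimination: the polynomial y - 3 lies in the elimination ideal for y, so y ∈ {3}. For each such y, the remaining basis elements (now univariate) give the rest of the solution.
  y = 3: the earlier basis element becomes x = 0, giving x = 0 — point (0, 3).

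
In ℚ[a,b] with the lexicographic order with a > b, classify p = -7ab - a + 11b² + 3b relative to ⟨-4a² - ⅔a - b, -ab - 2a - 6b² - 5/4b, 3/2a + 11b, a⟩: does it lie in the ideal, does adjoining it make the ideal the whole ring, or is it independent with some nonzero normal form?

-7ab - a + 11b² + 3b lies in I (it reduces to 0).

First compute the reduced Gröbner basis of I by Buchberger's algorithm.
f_1 = -4a² - ⅔a - b, LT = a².
f_2 = -ab - 2a - 6b² - 5/4b, LT = ab.
f_3 = 3/2a + 11b, LT = a.
f_4 = a, LT = a.

S(f_1,f_2): lcm = a²b. S = -2a² - 6ab² - 13/12ab + ¼b².
  leading term a²: subtract (½)·f_1 from -2a² - 6ab² - 13/12ab + ¼b² → -6ab² - 13/12ab + ⅓a + ¼b² + ½b
  leading term ab²: subtract (6b)·f_2 from -6ab² - 13/12ab + ⅓a + ¼b² + ½b → 131/12ab + ⅓a + 36b³ + 31/4b² + ½b
  leading term ab: subtract (-131/12)·f_2 from 131/12ab + ⅓a + 36b³ + 31/4b² + ½b → -43/2a + 36b³ - 231/4b² - 631/48b
  leading term a: subtract (-43/3)·f_3 from -43/2a + 36b³ - 231/4b² - 631/48b → 36b³ - 231/4b² + 6937/48b
  leading term b³: no divisor's leading term divides it; move 36b³ to the remainder.
  leading term b²: no divisor's leading term divides it; move -231/4b² to the remainder.
  leading term b: no divisor's leading term divides it; move 6937/48b to the remainder.
  remainder 36b³ - 231/4b² + 6937/48b ≠ 0; add h_5 = 36b³ - 231/4b² + 6937/48b to the basis.

S(f_1,f_3): lcm = a². S = -22/3ab + ⅙a + ¼b.
  leading term ab: subtract (22/3)·f_2 from -22/3ab + ⅙a + ¼b → 89/6a + 44b² + 113/12b
  leading term a: subtract (89/9)·f_3 from 89/6a + 44b² + 113/12b → 44b² - 3577/36b
  leading term b²: no divisor's leading term divides it; move 44b² to the remainder.
  leading term b: no divisor's leading term divides it; move -3577/36b to the remainder.
  remainder 44b² - 3577/36b ≠ 0; add h_6 = 44b² - 3577/36b to the basis.

S(f_1,f_4): lcm = a². S = ⅙a + ¼b.
  leading term a: subtract (1/9)·f_3 from ⅙a + ¼b → -35/36b
  leading term b: no divisor's leading term divides it; move -35/36b to the remainder.
  remainder -35/36b ≠ 0; add h_7 = -35/36b to the basis.

The other S-polynomials (S(f_2,f_3), S(f_2,f_4), S(f_3,f_4), S(f_1,h_5), S(f_2,h_5), S(f_3,h_5), S(f_4,h_5), S(f_1,h_6), S(f_2,h_6), S(f_3,h_6), S(f_4,h_6), S(h_5,h_6), S(f_1,h_7), S(f_2,h_7), S(f_3,h_7), S(f_4,h_7), S(h_5,h_7), S(h_6,h_7)) all reduce to 0 modulo the current basis, so we have a Gröbner basis.
Inter-reduce: drop elements whose leading term is divisible by another's, tail-reduce, and make monic.
Reduced Gröbner basis: {a, b}.
Label its elements g_1 = a, g_2 = b.

Reduce p = -7ab - a + 11b² + 3b modulo G:
  leading term ab: subtract (-7b)·g_1 from -7ab - a + 11b² + 3b → -a + 11b² + 3b
  leading term a: subtract (-1)·g_1 from -a + 11b² + 3b → 11b² + 3b
  leading term b²: subtract (11b)·g_2 from 11b² + 3b → 3b
  leading term b: subtract (3)·g_2 from 3b → 0
  normal form = 0.
Since the normal form is 0, p ∈ I.

Ideal membership is decidable via reduction modulo a Gröbner basis.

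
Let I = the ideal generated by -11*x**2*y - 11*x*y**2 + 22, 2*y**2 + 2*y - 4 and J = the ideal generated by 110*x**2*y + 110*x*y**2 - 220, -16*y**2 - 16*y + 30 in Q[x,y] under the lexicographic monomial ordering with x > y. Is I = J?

Equality of ideals is decidable: compute both reduced Gröbner bases (unique for the ordering) and check whether they agree.
Buchberger on the first generating set:
f_1 = -11*x**2*y - 11*x*y**2 + 22, LT = x**2*y.
f_2 = 2*y**2 + 2*y - 4, LT = y**2.

S(f_1,f_2): lcm = x**2*y**2. S = -x**2*y + 2*x**2 + x*y**3 - 2*y.
  leading term x**2*y: subtract (1/11)·f_1 from -x**2*y + 2*x**2 + x*y**3 - 2*y → 2*x**2 + x*y**3 + x*y**2 - 2*y - 2
  leading term x**2: no divisor's leading term divides it; move 2*x**2 to the remainder.
  leading term x*y**3: subtract (1/2*x*y)·f_2 from x*y**3 + x*y**2 - 2*y - 2 → 2*x*y - 2*y - 2
  leading term x*y: no divisor's leading term divides it; move 2*x*y to the remainder.
  leading term y: no divisor's leading term divides it; move -2*y to the remainder.
  leading term 1: no divisor's leading term divides it; move -2 to the remainder.
  remainder 2*x**2 + 2*x*y - 2*y - 2 ≠ 0; add g_3 = 2*x**2 + 2*x*y - 2*y - 2 to the basis.

The other S-polynomials (S(f_1,g_3), S(f_2,g_3)) all reduce to 0 modulo the current basis, so we have a Gröbner basis.
Inter-reduce: drop elements whose leading term is divisible by another's, tail-reduce, and make monic.
Reduced Gröbner basis: {x**2 + x*y - y - 1, y**2 + y - 2}.

Buchberger on the second generating set:
h_1 = 110*x**2*y + 110*x*y**2 - 220, LT = x**2*y.
h_2 = -16*y**2 - 16*y + 30, LT = y**2.

S(h_1,h_2): lcm = x**2*y**2. S = -x**2*y + 15/8*x**2 + x*y**3 - 2*y.
  leading term x**2*y: subtract (-1/110)·h_1 from -x**2*y + 15/8*x**2 + x*y**3 - 2*y → 15/8*x**2 + x*y**3 + x*y**2 - 2*y - 2
  leading term x**2: no divisor's leading term divides it; move 15/8*x**2 to the remainder.
  leading term x*y**3: subtract (-1/16*x*y)·h_2 from x*y**3 + x*y**2 - 2*y - 2 → 15/8*x*y - 2*y - 2
  leading term x*y: no divisor's leading term divides it; move 15/8*x*y to the remainder.
  leading term y: no divisor's leading term divides it; move -2*y to the remainder.
  leading term 1: no divisor's leading term divides it; move -2 to the remainder.
  remainder 15/8*x**2 + 15/8*x*y - 2*y - 2 ≠ 0; add k_3 = 15/8*x**2 + 15/8*x*y - 2*y - 2 to the basis.

The other S-polynomials (S(h_1,k_3), S(h_2,k_3)) all reduce to 0 modulo the current basis, so we have a Gröbner basis.
Inter-reduce: drop elements whose leading term is divisible by another's, tail-reduce, and make monic.
Reduced Gröbner basis: {x**2 + x*y - 16/15*y - 16/15, y**2 + y - 15/8}.

The bases are distinct; the ideals are different.

No, the ideals differ.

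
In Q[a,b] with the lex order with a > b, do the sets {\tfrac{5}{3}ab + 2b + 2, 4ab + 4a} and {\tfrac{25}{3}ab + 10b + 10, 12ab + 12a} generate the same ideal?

Yes, the ideals are equal.

Two ideals are equal iff their reduced Gröbner bases coincide (the reduced basis is unique for a fixed ordering).
Buchberger on the first generating set:
f_1 = \tfrac{5}{3}ab + 2b + 2, LT = ab.
f_2 = 4ab + 4a, LT = ab.

S(f_1,f_2): lcm = ab. S = -a + \tfrac{6}{5}b + \tfrac{6}{5}.
  leading term a: no divisor's leading term divides it; move -a to the remainder.
  leading term b: no divisor's leading term divides it; move \tfrac{6}{5}b to the remainder.
  leading term 1: no divisor's leading term divides it; move \tfrac{6}{5} to the remainder.
  remainder -a + \tfrac{6}{5}b + \tfrac{6}{5} ≠ 0; add g_3 = -a + \tfrac{6}{5}b + \tfrac{6}{5} to the basis.

S(f_1,g_3): lcm = ab. S = \tfrac{6}{5}b^{2} + \tfrac{12}{5}b + \tfrac{6}{5}.
  leading term b^{2}: no divisor's leading term divides it; move \tfrac{6}{5}b^{2} to the remainder.
  leading term b: no divisor's leading term divides it; move \tfrac{12}{5}b to the remainder.
  leading term 1: no divisor's leading term divides it; move \tfrac{6}{5} to the remainder.
  remainder \tfrac{6}{5}b^{2} + \tfrac{12}{5}b + \tfrac{6}{5} ≠ 0; add g_4 = \tfrac{6}{5}b^{2} + \tfrac{12}{5}b + \tfrac{6}{5} to the basis.

The other S-polynomials (S(f_2,g_3), S(f_1,g_4), S(f_2,g_4), S(g_3,g_4)) all reduce to 0 modulo the current basis, so we have a Gröbner basis.
Inter-reduce: drop elements whose leading term is divisible by another's, tail-reduce, and make monic.
Reduced Gröbner basis: {a - \tfrac{6}{5}b - \tfrac{6}{5}, b^{2} + 2b + 1}.

Buchberger on the second generating set:
h_1 = \tfrac{25}{3}ab + 10b + 10, LT = ab.
h_2 = 12ab + 12a, LT = ab.

S(h_1,h_2): lcm = ab. S = -a + \tfrac{6}{5}b + \tfrac{6}{5}.
  leading term a: no divisor's leading term divides it; move -a to the remainder.
  leading term b: no divisor's leading term divides it; move \tfrac{6}{5}b to the remainder.
  leading term 1: no divisor's leading term divides it; move \tfrac{6}{5} to the remainder.
  remainder -a + \tfrac{6}{5}b + \tfrac{6}{5} ≠ 0; add k_3 = -a + \tfrac{6}{5}b + \tfrac{6}{5} to the basis.

S(h_1,k_3): lcm = ab. S = \tfrac{6}{5}b^{2} + \tfrac{12}{5}b + \tfrac{6}{5}.
  leading term b^{2}: no divisor's leading term divides it; move \tfrac{6}{5}b^{2} to the remainder.
  leading term b: no divisor's leading term divides it; move \tfrac{12}{5}b to the remainder.
  leading term 1: no divisor's leading term divides it; move \tfrac{6}{5} to the remainder.
  remainder \tfrac{6}{5}b^{2} + \tfrac{12}{5}b + \tfrac{6}{5} ≠ 0; add k_4 = \tfrac{6}{5}b^{2} + \tfrac{12}{5}b + \tfrac{6}{5} to the basis.

The other S-polynomials (S(h_2,k_3), S(h_1,k_4), S(h_2,k_4), S(k_3,k_4)) all reduce to 0 modulo the current basis, so we have a Gröbner basis.
Inter-reduce: drop elements whose leading term is divisible by another's, tail-reduce, and make monic.
Reduced Gröbner basis: {a - \tfrac{6}{5}b - \tfrac{6}{5}, b^{2} + 2b + 1}.

These coincide, so the ideals are equal.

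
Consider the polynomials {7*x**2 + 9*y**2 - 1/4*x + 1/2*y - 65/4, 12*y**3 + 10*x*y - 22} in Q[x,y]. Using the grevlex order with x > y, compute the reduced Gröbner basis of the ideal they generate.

G = {y**3 + 5/6*x*y - 11/6, x**2 + 9/7*y**2 - 1/28*x + 1/14*y - 65/28}

f_1 = 7*x**2 + 9*y**2 - 1/4*x + 1/2*y - 65/4, LT = x**2.
f_2 = 12*y**3 + 10*x*y - 22, LT = y**3.

S(f_1,f_2): leading monomials are coprime, so the S-polynomial reduces to 0 (Buchberger's first criterion).
Every S-polynomial of the final basis reduces to 0, so we have a Gröbner basis.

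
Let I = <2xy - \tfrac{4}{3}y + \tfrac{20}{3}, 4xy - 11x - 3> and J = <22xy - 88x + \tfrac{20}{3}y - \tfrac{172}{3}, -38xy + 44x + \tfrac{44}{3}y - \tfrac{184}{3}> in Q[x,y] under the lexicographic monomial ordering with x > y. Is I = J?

Yes, the ideals are equal.

Equality of ideals is decidable: compute both reduced Gröbner bases (unique for the ordering) and check whether they agree.
Buchberger on the first generating set:
f_1 = 2xy - \tfrac{4}{3}y + \tfrac{20}{3}, LT = xy.
f_2 = 4xy - 11x - 3, LT = xy.

S(f_1,f_2): lcm = xy. S = \tfrac{11}{4}x - \tfrac{2}{3}y + \tfrac{49}{12}.
  leading term x: no divisor's leading term divides it; move \tfrac{11}{4}x to the remainder.
  leading term y: no divisor's leading term divides it; move -\tfrac{2}{3}y to the remainder.
  leading term 1: no divisor's leading term divides it; move \tfrac{49}{12} to the remainder.
  remainder \tfrac{11}{4}x - \tfrac{2}{3}y + \tfrac{49}{12} ≠ 0; add g_3 = \tfrac{11}{4}x - \tfrac{2}{3}y + \tfrac{49}{12} to the basis.

S(f_1,g_3): lcm = xy. S = \tfrac{8}{33}y^{2} - \tfrac{71}{33}y + \tfrac{10}{3}.
  leading term y^{2}: no divisor's leading term divides it; move \tfrac{8}{33}y^{2} to the remainder.
  leading term y: no divisor's leading term divides it; move -\tfrac{71}{33}y to the remainder.
  leading term 1: no divisor's leading term divides it; move \tfrac{10}{3} to the remainder.
  remainder \tfrac{8}{33}y^{2} - \tfrac{71}{33}y + \tfrac{10}{3} ≠ 0; add g_4 = \tfrac{8}{33}y^{2} - \tfrac{71}{33}y + \tfrac{10}{3} to the basis.

The other S-polynomials (S(f_2,g_3), S(f_1,g_4), S(f_2,g_4), S(g_3,g_4)) all reduce to 0 modulo the current basis, so we have a Gröbner basis.
Inter-reduce: drop elements whose leading term is divisible by another's, tail-reduce, and make monic.
Reduced Gröbner basis: {x - \tfrac{8}{33}y + \tfrac{49}{33}, y^{2} - \tfrac{71}{8}y + \tfrac{55}{4}}.

Buchberger on the second generating set:
h_1 = 22xy - 88x + \tfrac{20}{3}y - \tfrac{172}{3}, LT = xy.
h_2 = -38xy + 44x + \tfrac{44}{3}y - \tfrac{184}{3}, LT = xy.

S(h_1,h_2): lcm = xy. S = -\tfrac{54}{19}x + \tfrac{144}{209}y - \tfrac{882}{209}.
  leading term x: no divisor's leading term divides it; move -\tfrac{54}{19}x to the remainder.
  leading term y: no divisor's leading term divides it; move \tfrac{144}{209}y to the remainder.
  leading term 1: no divisor's leading term divides it; move -\tfrac{882}{209} to the remainder.
  remainder -\tfrac{54}{19}x + \tfrac{144}{209}y - \tfrac{882}{209} ≠ 0; add k_3 = -\tfrac{54}{19}x + \tfrac{144}{209}y - \tfrac{882}{209} to the basis.

S(h_1,k_3): lcm = xy. S = -4x + \tfrac{8}{33}y^{2} - \tfrac{13}{11}y - \tfrac{86}{33}.
  leading term x: subtract (\tfrac{38}{27})·k_3 from -4x + \tfrac{8}{33}y^{2} - \tfrac{13}{11}y - \tfrac{86}{33} → \tfrac{8}{33}y^{2} - \tfrac{71}{33}y + \tfrac{10}{3}
  leading term y^{2}: no divisor's leading term divides it; move \tfrac{8}{33}y^{2} to the remainder.
  leading term y: no divisor's leading term divides it; move -\tfrac{71}{33}y to the remainder.
  leading term 1: no divisor's leading term divides it; move \tfrac{10}{3} to the remainder.
  remainder \tfrac{8}{33}y^{2} - \tfrac{71}{33}y + \tfrac{10}{3} ≠ 0; add k_4 = \tfrac{8}{33}y^{2} - \tfrac{71}{33}y + \tfrac{10}{3} to the basis.

The other S-polynomials (S(h_2,k_3), S(h_1,k_4), S(h_2,k_4), S(k_3,k_4)) all reduce to 0 modulo the current basis, so we have a Gröbner basis.
Inter-reduce: drop elements whose leading term is divisible by another's, tail-reduce, and make monic.
Reduced Gröbner basis: {x - \tfrac{8}{33}y + \tfrac{49}{33}, y^{2} - \tfrac{71}{8}y + \tfrac{55}{4}}.

Same reduced basis, so the two generating sets span the same ideal.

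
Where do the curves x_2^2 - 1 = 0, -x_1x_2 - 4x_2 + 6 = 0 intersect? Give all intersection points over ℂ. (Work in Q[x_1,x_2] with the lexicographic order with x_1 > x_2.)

Compute a lex Gröbner basis by Buchberger's algorithm.
f_1 = x_2^2 - 1, LT = x_2^2.
f_2 = -x_1x_2 - 4x_2 + 6, LT = x_1x_2.

S(f_1,f_2): lcm = x_1x_2^2. S = -x_1 - 4x_2^2 + 6x_2.
  reduce S modulo (f_1, f_2):
  remainder -x_1 + 6x_2 - 4 ≠ 0; add h_3 = -x_1 + 6x_2 - 4 to the basis.

The other S-polynomials (S(f_1,h_3), S(f_2,h_3)) all reduce to 0 modulo the current basis, so we have a Gröbner basis.
Inter-reduce: drop elements whose leading term is divisible by another's, tail-reduce, and make monic.
Reduced Gröbner basis: {x_1 - 6x_2 + 4, x_2^2 - 1}.

Elimination: the polynomial x_2^2 - 1 lies in the elimination ideal for x_2, so x_2 ∈ {-1, 1}. For each such x_2, the remaining basis elements (now univariate) give the rest of the solution.
  x_2 = -1: the earlier basis element becomes x_1 + 10 = 0, giving x_1 = -10 — point (-10, -1).
  x_2 = 1: the earlier basis element becomes x_1 - 2 = 0, giving x_1 = 2 — point (2, 1).

{(-10, -1), (2, 1)}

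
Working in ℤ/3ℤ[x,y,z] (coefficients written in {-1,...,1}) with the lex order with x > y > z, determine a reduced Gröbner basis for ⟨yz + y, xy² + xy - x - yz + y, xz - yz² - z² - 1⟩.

G = {x + y + z² + 1, y³ - y - z² - 1, yz + y, z³ + z² + z + 1}

f_1 = yz + y, LT = yz.
f_2 = xy² + xy - x - yz + y, LT = xy².
f_3 = xz - yz² - z² - 1, LT = xz.

S(f_1,f_2): lcm = xy²z. S = xy² - xyz + xz + yz² - yz.
  leading term xy²: subtract (1)·f_2 from xy² - xyz + xz + yz² - yz → -xyz - xy + xz + x + yz² - y
  leading term xyz: subtract (-x)·f_1 from -xyz - xy + xz + x + yz² - y → xz + x + yz² - y
  leading term xz: subtract (1)·f_3 from xz + x + yz² - y → x - yz² - y + z² + 1
  leading term x: no divisor's leading term divides it; move x to the remainder.
  leading term yz²: subtract (-z)·f_1 from -yz² - y + z² + 1 → yz - y + z² + 1
  leading term yz: subtract (1)·f_1 from yz - y + z² + 1 → y + z² + 1
  leading term y: no divisor's leading term divides it; move y to the remainder.
  leading term z²: no divisor's leading term divides it; move z² to the remainder.
  leading term 1: no divisor's leading term divides it; move 1 to the remainder.
  remainder x + y + z² + 1 ≠ 0; add g_4 = x + y + z² + 1 to the basis.

S(f_2,f_3): lcm = xy²z. S = xyz - xz + y³z² + y²z² + y² - yz² + yz.
  leading term xyz: subtract (x)·f_1 from xyz - xz + y³z² + y²z² + y² - yz² + yz → -xy - xz + y³z² + y²z² + y² - yz² + yz
  leading term xy: subtract (-y)·g_4 from -xy - xz + y³z² + y²z² + y² - yz² + yz → -xz + y³z² + y²z² - y² + yz + y
  leading term xz: subtract (-1)·f_3 from -xz + y³z² + y²z² - y² + yz + y → y³z² + y²z² - y² - yz² + yz + y - z² - 1
  leading term y³z²: subtract (y²z)·f_1 from y³z² + y²z² - y² - yz² + yz + y - z² - 1 → -y³z + y²z² - y² - yz² + yz + y - z² - 1
  leading term y³z: subtract (-y²)·f_1 from -y³z + y²z² - y² - yz² + yz + y - z² - 1 → y³ + y²z² - y² - yz² + yz + y - z² - 1
  leading term y³: no divisor's leading term divides it; move y³ to the remainder.
  leading term y²z²: subtract (yz)·f_1 from y²z² - y² - yz² + yz + y - z² - 1 → -y²z - y² - yz² + yz + y - z² - 1
  leading term y²z: subtract (-y)·f_1 from -y²z - y² - yz² + yz + y - z² - 1 → -yz² + yz + y - z² - 1
  leading term yz²: subtract (-z)·f_1 from -yz² + yz + y - z² - 1 → -yz + y - z² - 1
  leading term yz: subtract (-1)·f_1 from -yz + y - z² - 1 → -y - z² - 1
  leading term y: no divisor's leading term divides it; move -y to the remainder.
  leading term z²: no divisor's leading term divides it; move -z² to the remainder.
  leading term 1: no divisor's leading term divides it; move -1 to the remainder.
  remainder y³ - y - z² - 1 ≠ 0; add g_5 = y³ - y - z² - 1 to the basis.

S(f_3,g_4): lcm = xz. S = -yz² - yz - z³ - z² - z - 1.
  leading term yz²: subtract (-z)·f_1 from -yz² - yz - z³ - z² - z - 1 → -z³ - z² - z - 1
  leading term z³: no divisor's leading term divides it; move -z³ to the remainder.
  leading term z²: no divisor's leading term divides it; move -z² to the remainder.
  leading term z: no divisor's leading term divides it; move -z to the remainder.
  leading term 1: no divisor's leading term divides it; move -1 to the remainder.
  remainder -z³ - z² - z - 1 ≠ 0; add g_6 = -z³ - z² - z - 1 to the basis.

The other S-polynomials (S(f_1,f_3), S(f_1,g_4), S(f_2,g_4), S(f_1,g_5), S(f_2,g_5), S(f_3,g_5), S(g_4,g_5), S(f_1,g_6), S(f_2,g_6), S(f_3,g_6), S(g_4,g_6), S(g_5,g_6)) all reduce to 0 modulo the current basis, so we have a Gröbner basis.
Inter-reduce: drop elements whose leading term is divisible by another's, tail-reduce, and make monic.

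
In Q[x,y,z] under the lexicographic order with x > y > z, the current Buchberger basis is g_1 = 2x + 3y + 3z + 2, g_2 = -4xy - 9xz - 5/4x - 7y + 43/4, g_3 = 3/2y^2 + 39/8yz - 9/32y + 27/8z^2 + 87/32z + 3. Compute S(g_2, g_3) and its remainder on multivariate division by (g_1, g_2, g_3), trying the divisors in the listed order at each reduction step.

S(g_2, g_3) = -xyz + 1/2xy - 9/4xz^2 - 29/16xz - 2x + 7/4y^2 - 43/16y; remainder on division = 0.

lcm(LM(g_2), LM(g_3)) = xy^2.
S = (lcm/LT(g_2))·g_2 − (lcm/LT(g_3))·g_3 = -xyz + 1/2xy - 9/4xz^2 - 29/16xz - 2x + 7/4y^2 - 43/16y.
Reduce S modulo (g_1, g_2, g_3) in that order:
  leading term xyz: subtract (-1/2yz)·g_1 from -xyz + 1/2xy - 9/4xz^2 - 29/16xz - 2x + 7/4y^2 - 43/16y → 1/2xy - 9/4xz^2 - 29/16xz - 2x + 3/2y^2z + 7/4y^2 + 3/2yz^2 + yz - 43/16y
  leading term xy: subtract (1/4y)·g_1 from 1/2xy - 9/4xz^2 - 29/16xz - 2x + 3/2y^2z + 7/4y^2 + 3/2yz^2 + yz - 43/16y → -9/4xz^2 - 29/16xz - 2x + 3/2y^2z + y^2 + 3/2yz^2 + 1/4yz - 51/16y
  leading term xz^2: subtract (-9/8z^2)·g_1 from -9/4xz^2 - 29/16xz - 2x + 3/2y^2z + y^2 + 3/2yz^2 + 1/4yz - 51/16y → -29/16xz - 2x + 3/2y^2z + y^2 + 39/8yz^2 + 1/4yz - 51/16y + 27/8z^3 + 9/4z^2
  leading term xz: subtract (-29/32z)·g_1 from -29/16xz - 2x + 3/2y^2z + y^2 + 39/8yz^2 + 1/4yz - 51/16y + 27/8z^3 + 9/4z^2 → -2x + 3/2y^2z + y^2 + 39/8yz^2 + 95/32yz - 51/16y + 27/8z^3 + 159/32z^2 + 29/16z
  leading term x: subtract (-1)·g_1 from -2x + 3/2y^2z + y^2 + 39/8yz^2 + 95/32yz - 51/16y + 27/8z^3 + 159/32z^2 + 29/16z → 3/2y^2z + y^2 + 39/8yz^2 + 95/32yz - 3/16y + 27/8z^3 + 159/32z^2 + 77/16z + 2
  leading term y^2z: subtract (z)·g_3 from 3/2y^2z + y^2 + 39/8yz^2 + 95/32yz - 3/16y + 27/8z^3 + 159/32z^2 + 77/16z + 2 → y^2 + 13/4yz - 3/16y + 9/4z^2 + 29/16z + 2
  leading term y^2: subtract (2/3)·g_3 from y^2 + 13/4yz - 3/16y + 9/4z^2 + 29/16z + 2 → 0
The remainder is 0, so this S-polynomial contributes no new basis element.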